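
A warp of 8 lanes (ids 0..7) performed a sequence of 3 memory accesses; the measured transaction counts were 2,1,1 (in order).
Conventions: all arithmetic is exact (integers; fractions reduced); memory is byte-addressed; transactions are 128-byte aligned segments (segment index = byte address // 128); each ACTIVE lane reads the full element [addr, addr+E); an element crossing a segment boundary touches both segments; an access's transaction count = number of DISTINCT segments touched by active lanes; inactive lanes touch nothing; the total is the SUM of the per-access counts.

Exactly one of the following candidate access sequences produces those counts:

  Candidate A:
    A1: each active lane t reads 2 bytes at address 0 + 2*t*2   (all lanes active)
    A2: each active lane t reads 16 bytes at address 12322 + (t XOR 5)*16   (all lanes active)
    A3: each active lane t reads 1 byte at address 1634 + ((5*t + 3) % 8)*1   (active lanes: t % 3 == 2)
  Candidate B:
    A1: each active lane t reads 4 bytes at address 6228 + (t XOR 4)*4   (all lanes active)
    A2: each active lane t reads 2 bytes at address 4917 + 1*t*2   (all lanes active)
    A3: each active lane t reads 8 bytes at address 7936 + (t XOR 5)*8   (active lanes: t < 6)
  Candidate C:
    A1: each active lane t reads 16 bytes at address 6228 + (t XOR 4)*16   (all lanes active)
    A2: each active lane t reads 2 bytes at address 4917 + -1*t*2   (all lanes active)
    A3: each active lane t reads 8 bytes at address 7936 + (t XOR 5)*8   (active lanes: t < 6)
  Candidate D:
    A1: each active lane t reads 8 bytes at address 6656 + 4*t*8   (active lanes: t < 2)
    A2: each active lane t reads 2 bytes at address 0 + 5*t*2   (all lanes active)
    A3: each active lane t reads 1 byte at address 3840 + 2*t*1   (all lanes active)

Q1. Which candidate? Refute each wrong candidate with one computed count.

A: A1 gives 1 transaction, not 2
B: A1 gives 1 transaction, not 2
D: A1 gives 1 transaction, not 2
C: all counts match (2,1,1)

Answer: C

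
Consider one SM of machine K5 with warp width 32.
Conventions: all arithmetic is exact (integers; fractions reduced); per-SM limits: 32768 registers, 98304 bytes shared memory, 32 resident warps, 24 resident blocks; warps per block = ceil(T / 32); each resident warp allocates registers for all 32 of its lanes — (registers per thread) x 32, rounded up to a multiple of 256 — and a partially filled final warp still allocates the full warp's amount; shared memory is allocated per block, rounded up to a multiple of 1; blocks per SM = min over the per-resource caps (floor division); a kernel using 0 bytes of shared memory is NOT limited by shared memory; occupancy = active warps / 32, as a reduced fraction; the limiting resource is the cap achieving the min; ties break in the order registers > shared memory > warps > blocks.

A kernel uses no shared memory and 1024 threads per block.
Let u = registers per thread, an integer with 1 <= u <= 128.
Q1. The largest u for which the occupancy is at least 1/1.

Answer: u = 32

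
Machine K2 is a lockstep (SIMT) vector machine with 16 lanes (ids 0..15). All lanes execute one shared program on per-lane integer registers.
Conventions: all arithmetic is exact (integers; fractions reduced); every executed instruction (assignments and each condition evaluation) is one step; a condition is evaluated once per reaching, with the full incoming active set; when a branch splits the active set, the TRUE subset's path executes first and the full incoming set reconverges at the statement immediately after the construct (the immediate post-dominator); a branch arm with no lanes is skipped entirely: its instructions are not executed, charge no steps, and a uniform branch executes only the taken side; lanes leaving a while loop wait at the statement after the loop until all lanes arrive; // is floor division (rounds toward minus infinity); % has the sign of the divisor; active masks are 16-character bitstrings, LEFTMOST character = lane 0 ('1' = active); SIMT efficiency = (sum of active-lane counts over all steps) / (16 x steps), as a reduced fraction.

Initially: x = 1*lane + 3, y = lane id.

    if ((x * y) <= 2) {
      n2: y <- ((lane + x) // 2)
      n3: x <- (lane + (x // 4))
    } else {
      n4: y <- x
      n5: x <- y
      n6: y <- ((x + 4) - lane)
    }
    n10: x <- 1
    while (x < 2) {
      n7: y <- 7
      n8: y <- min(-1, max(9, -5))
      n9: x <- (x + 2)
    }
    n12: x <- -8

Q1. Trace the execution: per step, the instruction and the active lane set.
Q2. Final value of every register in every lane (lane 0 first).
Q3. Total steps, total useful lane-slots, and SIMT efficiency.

step 0: eval ((x * y) <= 2)          1111111111111111
step 1: y <- ((lane + x) // 2)       1000000000000000
step 2: x <- (lane + (x // 4))       1000000000000000
step 3: y <- x                       0111111111111111
step 4: x <- y                       0111111111111111
step 5: y <- ((x + 4) - lane)        0111111111111111
step 6: x <- 1                       1111111111111111
step 7: eval (x < 2)                 1111111111111111
step 8: y <- 7                       1111111111111111
step 9: y <- min(-1, max(9, -5))     1111111111111111
step 10: x <- (x + 2)                 1111111111111111
step 11: eval (x < 2)                 1111111111111111
step 12: x <- -8                      1111111111111111

Answer: 13 steps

x: -8,-8,-8,-8,-8,-8,-8,-8,-8,-8,-8,-8,-8,-8,-8,-8
y: -1,-1,-1,-1,-1,-1,-1,-1,-1,-1,-1,-1,-1,-1,-1,-1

steps = 13; useful = 175; efficiency = 175/208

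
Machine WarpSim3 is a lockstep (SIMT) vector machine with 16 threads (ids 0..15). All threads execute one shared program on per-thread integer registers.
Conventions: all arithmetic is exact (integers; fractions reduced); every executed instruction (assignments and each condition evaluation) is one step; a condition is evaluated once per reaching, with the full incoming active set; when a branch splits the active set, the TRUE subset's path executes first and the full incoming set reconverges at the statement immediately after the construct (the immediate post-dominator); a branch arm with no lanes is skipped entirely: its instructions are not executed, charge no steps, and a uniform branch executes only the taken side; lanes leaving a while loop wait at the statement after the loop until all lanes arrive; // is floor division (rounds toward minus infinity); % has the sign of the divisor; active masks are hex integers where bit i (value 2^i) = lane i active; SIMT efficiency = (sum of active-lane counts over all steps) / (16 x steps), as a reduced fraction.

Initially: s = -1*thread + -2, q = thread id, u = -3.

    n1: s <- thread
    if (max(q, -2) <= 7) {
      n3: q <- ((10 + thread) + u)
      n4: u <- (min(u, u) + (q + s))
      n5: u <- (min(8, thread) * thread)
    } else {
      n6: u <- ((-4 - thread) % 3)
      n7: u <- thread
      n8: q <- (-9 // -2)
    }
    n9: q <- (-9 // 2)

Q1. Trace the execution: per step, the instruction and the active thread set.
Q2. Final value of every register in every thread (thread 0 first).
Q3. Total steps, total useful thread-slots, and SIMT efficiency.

step 0: s <- thread                  0xffff
step 1: eval (max(q, -2) <= 7)       0xffff
step 2: q <- ((10 + thread) + u)     0x00ff
step 3: u <- (min(u, u) + (q + s))   0x00ff
step 4: u <- (min(8, thread) * thread) 0x00ff
step 5: u <- ((-4 - thread) % 3)     0xff00
step 6: u <- thread                  0xff00
step 7: q <- (-9 // -2)              0xff00
step 8: q <- (-9 // 2)               0xffff

Answer: 9 steps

s: 0,1,2,3,4,5,6,7,8,9,10,11,12,13,14,15
q: -5,-5,-5,-5,-5,-5,-5,-5,-5,-5,-5,-5,-5,-5,-5,-5
u: 0,1,4,9,16,25,36,49,8,9,10,11,12,13,14,15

steps = 9; useful = 96; efficiency = 96/144 = 2/3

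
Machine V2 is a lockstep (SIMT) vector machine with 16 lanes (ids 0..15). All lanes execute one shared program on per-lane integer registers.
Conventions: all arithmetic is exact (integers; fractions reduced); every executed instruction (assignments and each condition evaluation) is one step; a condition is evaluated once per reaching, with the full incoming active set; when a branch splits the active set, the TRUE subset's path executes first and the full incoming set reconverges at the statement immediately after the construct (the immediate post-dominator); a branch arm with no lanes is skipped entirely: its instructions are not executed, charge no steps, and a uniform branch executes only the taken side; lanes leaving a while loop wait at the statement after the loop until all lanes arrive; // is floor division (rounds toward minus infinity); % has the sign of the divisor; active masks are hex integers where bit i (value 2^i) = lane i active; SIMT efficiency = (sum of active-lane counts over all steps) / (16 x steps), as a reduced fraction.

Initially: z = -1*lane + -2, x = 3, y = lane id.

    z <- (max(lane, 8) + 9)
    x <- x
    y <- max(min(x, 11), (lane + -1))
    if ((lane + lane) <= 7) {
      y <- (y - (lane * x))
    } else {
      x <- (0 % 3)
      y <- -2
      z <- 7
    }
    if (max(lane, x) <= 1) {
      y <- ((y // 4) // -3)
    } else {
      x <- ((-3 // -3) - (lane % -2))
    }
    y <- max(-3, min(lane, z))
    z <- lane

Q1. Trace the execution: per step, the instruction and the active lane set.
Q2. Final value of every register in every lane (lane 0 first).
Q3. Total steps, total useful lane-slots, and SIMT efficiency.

step 0: z <- (max(lane, 8) + 9)      0xffff
step 1: x <- x                       0xffff
step 2: y <- max(min(x, 11), (lane + -1)) 0xffff
step 3: eval ((lane + lane) <= 7)    0xffff
step 4: y <- (y - (lane * x))        0x000f
step 5: x <- (0 % 3)                 0xfff0
step 6: y <- -2                      0xfff0
step 7: z <- 7                       0xfff0
step 8: eval (max(lane, x) <= 1)     0xffff
step 9: x <- ((-3 // -3) - (lane % -2)) 0xffff
step 10: y <- max(-3, min(lane, z))   0xffff
step 11: z <- lane                    0xffff

Answer: 12 steps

z: 0,1,2,3,4,5,6,7,8,9,10,11,12,13,14,15
x: 1,2,1,2,1,2,1,2,1,2,1,2,1,2,1,2
y: 0,1,2,3,4,5,6,7,7,7,7,7,7,7,7,7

steps = 12; useful = 168; efficiency = 168/192 = 7/8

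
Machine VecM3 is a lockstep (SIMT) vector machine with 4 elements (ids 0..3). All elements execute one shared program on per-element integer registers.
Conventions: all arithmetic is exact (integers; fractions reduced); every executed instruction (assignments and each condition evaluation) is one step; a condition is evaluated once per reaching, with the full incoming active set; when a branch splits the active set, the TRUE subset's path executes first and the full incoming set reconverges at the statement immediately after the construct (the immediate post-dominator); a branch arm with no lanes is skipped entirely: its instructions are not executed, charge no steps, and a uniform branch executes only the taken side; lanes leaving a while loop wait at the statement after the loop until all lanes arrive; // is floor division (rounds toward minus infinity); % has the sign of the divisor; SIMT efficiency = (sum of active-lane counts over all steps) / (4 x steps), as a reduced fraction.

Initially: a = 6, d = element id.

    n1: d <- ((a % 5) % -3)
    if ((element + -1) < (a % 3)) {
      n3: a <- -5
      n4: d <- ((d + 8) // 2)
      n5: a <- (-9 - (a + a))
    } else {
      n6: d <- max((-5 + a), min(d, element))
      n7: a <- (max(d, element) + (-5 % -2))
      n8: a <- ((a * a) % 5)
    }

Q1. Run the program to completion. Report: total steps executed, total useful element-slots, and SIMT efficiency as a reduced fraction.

Answer: 8 steps, 20 useful, 5/8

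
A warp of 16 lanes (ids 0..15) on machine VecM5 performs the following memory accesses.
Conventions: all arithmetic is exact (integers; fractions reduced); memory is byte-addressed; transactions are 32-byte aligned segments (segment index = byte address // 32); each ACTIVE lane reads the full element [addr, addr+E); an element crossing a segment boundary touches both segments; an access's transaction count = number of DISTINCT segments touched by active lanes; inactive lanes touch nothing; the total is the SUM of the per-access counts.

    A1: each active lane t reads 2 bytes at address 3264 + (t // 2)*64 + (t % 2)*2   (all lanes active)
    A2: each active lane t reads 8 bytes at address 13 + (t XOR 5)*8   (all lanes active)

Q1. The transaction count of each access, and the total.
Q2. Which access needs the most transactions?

A1: 8 transactions
A2: 5 transactions

Answer: 8,5; total 13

Answer: A1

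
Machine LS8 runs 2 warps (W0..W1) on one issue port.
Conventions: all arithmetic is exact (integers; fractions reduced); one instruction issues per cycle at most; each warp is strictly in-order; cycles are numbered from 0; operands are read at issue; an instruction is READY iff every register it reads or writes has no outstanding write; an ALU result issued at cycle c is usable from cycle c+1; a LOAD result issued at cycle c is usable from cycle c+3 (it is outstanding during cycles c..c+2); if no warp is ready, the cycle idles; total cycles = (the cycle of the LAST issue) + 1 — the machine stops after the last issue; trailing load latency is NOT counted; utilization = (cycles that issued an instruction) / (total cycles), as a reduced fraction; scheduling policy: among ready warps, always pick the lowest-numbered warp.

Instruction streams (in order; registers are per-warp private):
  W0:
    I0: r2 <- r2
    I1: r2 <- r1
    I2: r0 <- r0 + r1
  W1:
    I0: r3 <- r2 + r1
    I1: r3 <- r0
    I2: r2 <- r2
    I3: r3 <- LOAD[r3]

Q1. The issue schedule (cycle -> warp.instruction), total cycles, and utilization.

cycle 0: W0.I0
cycle 1: W0.I1
cycle 2: W0.I2
cycle 3: W1.I0
cycle 4: W1.I1
cycle 5: W1.I2
cycle 6: W1.I3

Answer: 7 cycles, utilization 1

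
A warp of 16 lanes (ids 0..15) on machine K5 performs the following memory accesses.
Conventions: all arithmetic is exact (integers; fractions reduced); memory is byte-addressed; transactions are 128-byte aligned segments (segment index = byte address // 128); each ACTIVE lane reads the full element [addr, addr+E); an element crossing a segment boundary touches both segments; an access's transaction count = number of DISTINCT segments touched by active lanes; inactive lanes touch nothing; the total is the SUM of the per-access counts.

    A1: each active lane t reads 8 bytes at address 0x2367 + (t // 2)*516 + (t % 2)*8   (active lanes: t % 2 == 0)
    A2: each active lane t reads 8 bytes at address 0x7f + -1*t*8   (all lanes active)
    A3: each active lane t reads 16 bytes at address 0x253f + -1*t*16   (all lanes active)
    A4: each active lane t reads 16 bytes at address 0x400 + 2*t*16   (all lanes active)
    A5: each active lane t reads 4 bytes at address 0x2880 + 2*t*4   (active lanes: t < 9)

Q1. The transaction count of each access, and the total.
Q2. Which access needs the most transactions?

A1: 10 transactions
A2: 2 transactions
A3: 3 transactions
A4: 4 transactions
A5: 1 transaction

Answer: 10,2,3,4,1; total 20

Answer: A1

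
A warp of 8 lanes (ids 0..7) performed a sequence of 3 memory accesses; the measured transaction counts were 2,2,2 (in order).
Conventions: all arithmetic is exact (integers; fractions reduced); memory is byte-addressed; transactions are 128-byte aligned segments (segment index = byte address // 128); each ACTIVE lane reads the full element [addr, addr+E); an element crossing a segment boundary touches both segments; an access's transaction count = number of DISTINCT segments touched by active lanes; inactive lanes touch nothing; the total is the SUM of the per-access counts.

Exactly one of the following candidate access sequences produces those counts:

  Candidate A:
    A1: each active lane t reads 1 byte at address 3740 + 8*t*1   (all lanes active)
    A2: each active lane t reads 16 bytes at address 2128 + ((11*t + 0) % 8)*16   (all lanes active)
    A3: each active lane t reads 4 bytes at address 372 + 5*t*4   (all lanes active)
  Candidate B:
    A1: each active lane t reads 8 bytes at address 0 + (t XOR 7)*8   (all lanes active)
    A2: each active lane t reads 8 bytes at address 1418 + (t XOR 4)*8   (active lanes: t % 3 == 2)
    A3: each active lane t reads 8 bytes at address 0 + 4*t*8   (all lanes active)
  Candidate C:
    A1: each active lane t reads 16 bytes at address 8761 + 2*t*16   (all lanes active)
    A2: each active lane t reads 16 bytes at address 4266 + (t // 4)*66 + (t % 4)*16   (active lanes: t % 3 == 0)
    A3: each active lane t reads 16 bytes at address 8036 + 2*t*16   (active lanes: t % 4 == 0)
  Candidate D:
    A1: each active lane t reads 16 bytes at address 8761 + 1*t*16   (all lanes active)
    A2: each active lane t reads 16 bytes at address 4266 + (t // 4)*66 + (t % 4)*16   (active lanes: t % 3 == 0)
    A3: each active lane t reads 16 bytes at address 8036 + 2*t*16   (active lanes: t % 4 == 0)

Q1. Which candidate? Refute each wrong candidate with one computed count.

A: A1 gives 1 transaction, not 2
B: A1 gives 1 transaction, not 2
C: A1 gives 3 transactions, not 2
D: all counts match (2,2,2)

Answer: D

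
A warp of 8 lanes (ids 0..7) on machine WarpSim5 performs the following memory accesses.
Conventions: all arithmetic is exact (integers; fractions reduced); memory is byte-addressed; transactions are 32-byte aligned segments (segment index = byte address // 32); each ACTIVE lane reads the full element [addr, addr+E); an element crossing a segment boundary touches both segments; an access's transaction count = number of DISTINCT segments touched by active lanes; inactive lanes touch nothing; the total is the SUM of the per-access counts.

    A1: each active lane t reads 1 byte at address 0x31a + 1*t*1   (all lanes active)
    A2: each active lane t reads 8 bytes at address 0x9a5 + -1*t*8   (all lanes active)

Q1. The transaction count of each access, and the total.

A1: 2 transactions
A2: 3 transactions

Answer: 2,3; total 5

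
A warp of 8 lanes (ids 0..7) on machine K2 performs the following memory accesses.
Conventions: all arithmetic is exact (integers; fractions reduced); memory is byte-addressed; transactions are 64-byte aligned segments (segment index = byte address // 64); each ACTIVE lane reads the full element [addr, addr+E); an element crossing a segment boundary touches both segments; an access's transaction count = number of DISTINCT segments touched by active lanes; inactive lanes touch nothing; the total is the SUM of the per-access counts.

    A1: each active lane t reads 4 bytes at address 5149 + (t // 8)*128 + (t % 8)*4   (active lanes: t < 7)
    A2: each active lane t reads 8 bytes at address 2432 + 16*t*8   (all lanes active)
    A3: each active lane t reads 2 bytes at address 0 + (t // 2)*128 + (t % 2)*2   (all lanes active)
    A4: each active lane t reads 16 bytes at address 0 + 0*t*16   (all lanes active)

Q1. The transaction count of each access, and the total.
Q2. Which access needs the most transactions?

A1: 1 transaction
A2: 8 transactions
A3: 4 transactions
A4: 1 transaction

Answer: 1,8,4,1; total 14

Answer: A2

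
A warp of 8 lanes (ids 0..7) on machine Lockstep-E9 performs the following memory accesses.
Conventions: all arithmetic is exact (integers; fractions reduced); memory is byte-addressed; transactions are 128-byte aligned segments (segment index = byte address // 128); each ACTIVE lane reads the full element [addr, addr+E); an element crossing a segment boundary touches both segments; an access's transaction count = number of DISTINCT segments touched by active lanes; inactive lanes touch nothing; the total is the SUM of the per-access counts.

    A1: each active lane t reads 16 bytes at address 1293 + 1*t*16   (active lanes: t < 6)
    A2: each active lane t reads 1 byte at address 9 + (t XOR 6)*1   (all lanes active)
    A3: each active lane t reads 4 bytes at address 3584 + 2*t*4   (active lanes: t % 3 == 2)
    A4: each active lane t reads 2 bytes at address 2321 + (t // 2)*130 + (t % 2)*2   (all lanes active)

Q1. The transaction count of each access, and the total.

A1: 1 transaction
A2: 1 transaction
A3: 1 transaction
A4: 4 transactions

Answer: 1,1,1,4; total 7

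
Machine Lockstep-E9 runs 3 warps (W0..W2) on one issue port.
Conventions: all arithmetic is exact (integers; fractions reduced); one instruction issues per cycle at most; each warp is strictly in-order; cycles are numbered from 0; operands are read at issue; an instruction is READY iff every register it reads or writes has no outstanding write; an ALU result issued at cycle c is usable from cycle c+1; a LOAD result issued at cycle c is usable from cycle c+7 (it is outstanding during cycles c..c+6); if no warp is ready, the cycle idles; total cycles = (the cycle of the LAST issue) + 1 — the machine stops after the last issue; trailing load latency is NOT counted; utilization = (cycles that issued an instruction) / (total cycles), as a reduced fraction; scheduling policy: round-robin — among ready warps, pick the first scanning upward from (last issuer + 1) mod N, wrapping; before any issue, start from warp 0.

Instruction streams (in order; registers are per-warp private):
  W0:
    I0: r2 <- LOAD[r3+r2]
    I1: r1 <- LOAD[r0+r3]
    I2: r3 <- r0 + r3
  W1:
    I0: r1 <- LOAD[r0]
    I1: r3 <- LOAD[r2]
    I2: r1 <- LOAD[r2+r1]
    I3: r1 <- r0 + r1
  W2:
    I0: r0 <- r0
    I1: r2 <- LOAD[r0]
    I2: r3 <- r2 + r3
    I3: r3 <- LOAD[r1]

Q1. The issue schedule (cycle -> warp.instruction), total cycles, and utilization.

cycle 0: W0.I0
cycle 1: W1.I0
cycle 2: W2.I0
cycle 3: W0.I1
cycle 4: W1.I1
cycle 5: W2.I1
cycle 6: W0.I2
cycle 7: idle
cycle 8: W1.I2
cycle 9: idle
cycle 10: idle
cycle 11: idle
cycle 12: W2.I2
cycle 13: W2.I3
cycle 14: idle
cycle 15: W1.I3

Answer: 16 cycles, utilization 11/16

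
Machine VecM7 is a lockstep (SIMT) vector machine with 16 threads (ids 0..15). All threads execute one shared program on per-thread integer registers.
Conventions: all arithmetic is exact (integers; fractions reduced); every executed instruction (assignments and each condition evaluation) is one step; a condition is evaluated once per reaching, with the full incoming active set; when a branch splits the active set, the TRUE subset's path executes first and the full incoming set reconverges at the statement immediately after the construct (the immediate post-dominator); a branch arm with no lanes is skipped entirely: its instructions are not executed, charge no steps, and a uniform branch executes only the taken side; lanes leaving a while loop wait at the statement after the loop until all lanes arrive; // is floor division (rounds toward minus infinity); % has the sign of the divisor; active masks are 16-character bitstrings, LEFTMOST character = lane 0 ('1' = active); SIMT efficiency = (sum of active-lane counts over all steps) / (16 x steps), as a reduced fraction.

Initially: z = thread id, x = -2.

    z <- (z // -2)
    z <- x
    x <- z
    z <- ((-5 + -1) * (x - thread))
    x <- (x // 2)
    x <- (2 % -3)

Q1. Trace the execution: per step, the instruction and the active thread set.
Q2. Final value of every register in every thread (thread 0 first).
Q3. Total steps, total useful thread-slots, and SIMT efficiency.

step 0: z <- (z // -2)               1111111111111111
step 1: z <- x                       1111111111111111
step 2: x <- z                       1111111111111111
step 3: z <- ((-5 + -1) * (x - thread)) 1111111111111111
step 4: x <- (x // 2)                1111111111111111
step 5: x <- (2 % -3)                1111111111111111

Answer: 6 steps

z: 12,18,24,30,36,42,48,54,60,66,72,78,84,90,96,102
x: -1,-1,-1,-1,-1,-1,-1,-1,-1,-1,-1,-1,-1,-1,-1,-1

steps = 6; useful = 96; efficiency = 96/96 = 1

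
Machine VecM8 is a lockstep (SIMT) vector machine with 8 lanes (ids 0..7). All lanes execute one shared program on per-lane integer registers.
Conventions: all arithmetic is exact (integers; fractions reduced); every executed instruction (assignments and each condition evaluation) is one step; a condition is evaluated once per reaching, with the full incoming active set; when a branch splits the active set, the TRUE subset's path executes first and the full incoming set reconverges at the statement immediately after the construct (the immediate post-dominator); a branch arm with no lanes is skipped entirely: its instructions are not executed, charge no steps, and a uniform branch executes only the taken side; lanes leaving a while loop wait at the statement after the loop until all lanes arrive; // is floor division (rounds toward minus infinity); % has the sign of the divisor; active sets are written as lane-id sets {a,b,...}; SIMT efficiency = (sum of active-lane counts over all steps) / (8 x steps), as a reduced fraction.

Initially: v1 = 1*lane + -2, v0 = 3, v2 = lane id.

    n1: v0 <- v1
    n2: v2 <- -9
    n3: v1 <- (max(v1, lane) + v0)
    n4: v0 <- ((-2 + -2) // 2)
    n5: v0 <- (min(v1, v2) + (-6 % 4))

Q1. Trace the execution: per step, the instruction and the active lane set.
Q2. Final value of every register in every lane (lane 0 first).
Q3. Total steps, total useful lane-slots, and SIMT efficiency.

step 0: v0 <- v1                     {0,1,2,3,4,5,6,7}
step 1: v2 <- -9                     {0,1,2,3,4,5,6,7}
step 2: v1 <- (max(v1, lane) + v0)   {0,1,2,3,4,5,6,7}
step 3: v0 <- ((-2 + -2) // 2)       {0,1,2,3,4,5,6,7}
step 4: v0 <- (min(v1, v2) + (-6 % 4)) {0,1,2,3,4,5,6,7}

Answer: 5 steps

v1: -2,0,2,4,6,8,10,12
v0: -7,-7,-7,-7,-7,-7,-7,-7
v2: -9,-9,-9,-9,-9,-9,-9,-9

steps = 5; useful = 40; efficiency = 40/40 = 1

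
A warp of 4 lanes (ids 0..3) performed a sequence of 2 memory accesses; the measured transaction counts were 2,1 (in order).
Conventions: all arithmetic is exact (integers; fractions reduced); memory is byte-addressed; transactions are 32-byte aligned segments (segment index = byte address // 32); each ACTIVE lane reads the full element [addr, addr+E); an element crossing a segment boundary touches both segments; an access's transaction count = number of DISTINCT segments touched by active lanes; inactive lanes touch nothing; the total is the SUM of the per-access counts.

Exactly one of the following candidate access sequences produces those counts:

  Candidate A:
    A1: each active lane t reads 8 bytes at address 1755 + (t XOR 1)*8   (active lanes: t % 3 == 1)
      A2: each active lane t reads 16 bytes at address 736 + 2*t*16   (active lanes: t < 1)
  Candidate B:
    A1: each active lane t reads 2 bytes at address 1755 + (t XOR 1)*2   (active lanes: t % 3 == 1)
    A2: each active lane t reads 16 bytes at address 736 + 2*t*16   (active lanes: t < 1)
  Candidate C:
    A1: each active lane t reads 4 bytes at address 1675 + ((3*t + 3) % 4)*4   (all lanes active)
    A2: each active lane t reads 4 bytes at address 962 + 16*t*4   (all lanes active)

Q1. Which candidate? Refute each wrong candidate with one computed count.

B: A1 gives 1 transaction, not 2
C: A1 gives 1 transaction, not 2
A: all counts match (2,1)

Answer: A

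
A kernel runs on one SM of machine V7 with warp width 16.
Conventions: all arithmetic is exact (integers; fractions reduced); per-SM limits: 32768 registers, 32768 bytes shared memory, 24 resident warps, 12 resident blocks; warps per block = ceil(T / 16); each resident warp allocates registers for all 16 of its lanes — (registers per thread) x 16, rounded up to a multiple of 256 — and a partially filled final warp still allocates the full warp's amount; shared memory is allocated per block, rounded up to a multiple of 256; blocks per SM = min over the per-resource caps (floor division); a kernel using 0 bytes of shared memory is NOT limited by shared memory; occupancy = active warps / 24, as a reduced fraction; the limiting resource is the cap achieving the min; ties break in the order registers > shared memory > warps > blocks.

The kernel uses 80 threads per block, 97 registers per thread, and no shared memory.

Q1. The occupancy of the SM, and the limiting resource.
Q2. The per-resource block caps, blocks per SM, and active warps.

Answer: occupancy 5/8, limited by registers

registers: 3 blocks
shared memory: no limit (kernel uses none)
warps: 4 blocks
blocks: 12 blocks

Answer: 3 blocks, 15 active warps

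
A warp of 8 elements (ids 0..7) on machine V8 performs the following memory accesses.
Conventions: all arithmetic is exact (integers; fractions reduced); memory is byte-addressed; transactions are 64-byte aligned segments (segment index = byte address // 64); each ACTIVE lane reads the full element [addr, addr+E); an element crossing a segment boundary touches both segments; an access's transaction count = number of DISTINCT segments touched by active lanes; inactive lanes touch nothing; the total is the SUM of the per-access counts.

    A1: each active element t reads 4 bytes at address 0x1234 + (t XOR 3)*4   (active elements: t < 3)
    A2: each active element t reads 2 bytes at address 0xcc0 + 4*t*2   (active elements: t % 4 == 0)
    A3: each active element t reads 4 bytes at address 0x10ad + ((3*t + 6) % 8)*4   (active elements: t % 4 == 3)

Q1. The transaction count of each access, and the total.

A1: 2 transactions
A2: 1 transaction
A3: 2 transactions

Answer: 2,1,2; total 5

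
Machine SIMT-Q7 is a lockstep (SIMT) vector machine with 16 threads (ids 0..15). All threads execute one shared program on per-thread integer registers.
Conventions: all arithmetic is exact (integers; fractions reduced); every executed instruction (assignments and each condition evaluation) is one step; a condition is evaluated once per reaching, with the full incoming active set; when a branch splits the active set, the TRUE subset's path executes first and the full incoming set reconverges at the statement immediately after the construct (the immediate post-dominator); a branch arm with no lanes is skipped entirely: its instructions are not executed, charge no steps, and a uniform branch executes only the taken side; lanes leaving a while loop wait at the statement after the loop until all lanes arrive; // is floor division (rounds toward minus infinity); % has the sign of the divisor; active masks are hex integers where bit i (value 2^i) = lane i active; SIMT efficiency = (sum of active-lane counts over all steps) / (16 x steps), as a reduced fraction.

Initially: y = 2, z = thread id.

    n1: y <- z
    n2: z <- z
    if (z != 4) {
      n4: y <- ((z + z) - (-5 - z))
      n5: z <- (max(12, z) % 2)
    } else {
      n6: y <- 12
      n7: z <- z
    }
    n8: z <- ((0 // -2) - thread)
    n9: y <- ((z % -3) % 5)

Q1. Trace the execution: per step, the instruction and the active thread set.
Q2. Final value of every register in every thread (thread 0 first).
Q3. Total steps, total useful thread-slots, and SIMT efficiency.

step 0: y <- z                       0xffff
step 1: z <- z                       0xffff
step 2: eval (z != 4)                0xffff
step 3: y <- ((z + z) - (-5 - z))    0xffef
step 4: z <- (max(12, z) % 2)        0xffef
step 5: y <- 12                      0x0010
step 6: z <- z                       0x0010
step 7: z <- ((0 // -2) - thread)    0xffff
step 8: y <- ((z % -3) % 5)          0xffff

Answer: 9 steps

y: 0,4,3,0,4,3,0,4,3,0,4,3,0,4,3,0
z: 0,-1,-2,-3,-4,-5,-6,-7,-8,-9,-10,-11,-12,-13,-14,-15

steps = 9; useful = 112; efficiency = 112/144 = 7/9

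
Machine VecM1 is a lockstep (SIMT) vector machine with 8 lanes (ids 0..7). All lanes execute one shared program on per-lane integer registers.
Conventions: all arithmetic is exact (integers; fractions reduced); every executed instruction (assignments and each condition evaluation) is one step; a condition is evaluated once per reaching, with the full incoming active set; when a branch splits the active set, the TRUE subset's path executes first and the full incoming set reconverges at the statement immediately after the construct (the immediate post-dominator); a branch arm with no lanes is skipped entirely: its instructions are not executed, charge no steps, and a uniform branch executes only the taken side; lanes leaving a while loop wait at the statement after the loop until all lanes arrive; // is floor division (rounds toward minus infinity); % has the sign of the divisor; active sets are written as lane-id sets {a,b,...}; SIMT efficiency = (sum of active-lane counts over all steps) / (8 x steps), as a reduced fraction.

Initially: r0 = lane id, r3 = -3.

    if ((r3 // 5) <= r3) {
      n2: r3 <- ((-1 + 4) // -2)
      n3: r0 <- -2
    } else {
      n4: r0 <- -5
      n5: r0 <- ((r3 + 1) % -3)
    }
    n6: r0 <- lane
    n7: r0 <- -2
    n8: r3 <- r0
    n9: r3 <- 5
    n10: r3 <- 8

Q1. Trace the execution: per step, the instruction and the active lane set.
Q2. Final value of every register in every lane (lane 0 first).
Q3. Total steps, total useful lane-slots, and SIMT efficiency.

step 0: eval ((r3 // 5) <= r3)       {0,1,2,3,4,5,6,7}
step 1: r0 <- -5                     {0,1,2,3,4,5,6,7}
step 2: r0 <- ((r3 + 1) % -3)        {0,1,2,3,4,5,6,7}
step 3: r0 <- lane                   {0,1,2,3,4,5,6,7}
step 4: r0 <- -2                     {0,1,2,3,4,5,6,7}
step 5: r3 <- r0                     {0,1,2,3,4,5,6,7}
step 6: r3 <- 5                      {0,1,2,3,4,5,6,7}
step 7: r3 <- 8                      {0,1,2,3,4,5,6,7}

Answer: 8 steps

r0: -2,-2,-2,-2,-2,-2,-2,-2
r3: 8,8,8,8,8,8,8,8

steps = 8; useful = 64; efficiency = 64/64 = 1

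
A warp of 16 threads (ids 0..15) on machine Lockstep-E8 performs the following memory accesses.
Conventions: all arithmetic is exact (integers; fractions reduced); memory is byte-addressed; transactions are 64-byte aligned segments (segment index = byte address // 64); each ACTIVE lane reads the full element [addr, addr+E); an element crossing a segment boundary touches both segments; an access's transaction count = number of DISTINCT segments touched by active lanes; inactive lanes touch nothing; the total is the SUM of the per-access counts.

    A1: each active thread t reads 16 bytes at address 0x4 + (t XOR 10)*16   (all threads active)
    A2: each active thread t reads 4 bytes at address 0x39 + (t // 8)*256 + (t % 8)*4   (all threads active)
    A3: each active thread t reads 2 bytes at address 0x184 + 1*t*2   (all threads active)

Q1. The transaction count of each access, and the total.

A1: 5 transactions
A2: 4 transactions
A3: 1 transaction

Answer: 5,4,1; total 10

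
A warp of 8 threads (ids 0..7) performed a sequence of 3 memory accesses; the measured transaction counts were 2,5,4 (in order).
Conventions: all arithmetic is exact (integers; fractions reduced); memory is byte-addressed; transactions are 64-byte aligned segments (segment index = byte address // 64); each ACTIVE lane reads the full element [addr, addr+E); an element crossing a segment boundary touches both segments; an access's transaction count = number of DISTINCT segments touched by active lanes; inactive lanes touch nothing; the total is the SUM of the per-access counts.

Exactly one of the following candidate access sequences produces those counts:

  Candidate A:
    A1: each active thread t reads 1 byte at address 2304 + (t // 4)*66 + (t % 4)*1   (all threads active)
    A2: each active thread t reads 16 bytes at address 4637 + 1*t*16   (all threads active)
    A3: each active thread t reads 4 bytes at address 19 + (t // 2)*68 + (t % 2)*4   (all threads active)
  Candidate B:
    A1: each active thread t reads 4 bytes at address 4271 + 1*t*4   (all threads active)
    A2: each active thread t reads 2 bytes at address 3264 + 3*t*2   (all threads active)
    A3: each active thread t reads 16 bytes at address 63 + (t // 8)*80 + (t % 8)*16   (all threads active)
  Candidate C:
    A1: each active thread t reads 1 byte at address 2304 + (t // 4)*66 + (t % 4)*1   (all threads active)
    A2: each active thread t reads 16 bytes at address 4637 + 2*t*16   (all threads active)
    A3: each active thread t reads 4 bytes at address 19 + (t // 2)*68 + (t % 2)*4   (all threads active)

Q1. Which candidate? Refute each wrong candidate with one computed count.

A: A2 gives 3 transactions, not 5
B: A2 gives 1 transaction, not 5
C: all counts match (2,5,4)

Answer: C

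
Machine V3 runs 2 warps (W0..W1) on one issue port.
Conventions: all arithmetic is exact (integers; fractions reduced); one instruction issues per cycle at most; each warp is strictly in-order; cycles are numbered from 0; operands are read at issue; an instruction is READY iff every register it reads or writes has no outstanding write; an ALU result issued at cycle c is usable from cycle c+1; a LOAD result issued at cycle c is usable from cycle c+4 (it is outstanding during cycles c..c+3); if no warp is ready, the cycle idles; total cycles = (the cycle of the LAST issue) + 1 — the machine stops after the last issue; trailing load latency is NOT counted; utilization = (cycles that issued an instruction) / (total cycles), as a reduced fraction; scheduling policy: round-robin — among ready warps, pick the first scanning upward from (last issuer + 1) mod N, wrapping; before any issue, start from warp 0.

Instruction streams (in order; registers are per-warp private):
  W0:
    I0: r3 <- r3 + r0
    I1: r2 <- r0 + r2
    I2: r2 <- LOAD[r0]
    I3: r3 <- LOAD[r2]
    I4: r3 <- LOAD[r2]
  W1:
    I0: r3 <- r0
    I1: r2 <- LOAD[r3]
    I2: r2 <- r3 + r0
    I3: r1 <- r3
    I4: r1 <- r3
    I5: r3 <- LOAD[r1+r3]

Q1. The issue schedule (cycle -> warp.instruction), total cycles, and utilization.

cycle 0: W0.I0
cycle 1: W1.I0
cycle 2: W0.I1
cycle 3: W1.I1
cycle 4: W0.I2
cycle 5: idle
cycle 6: idle
cycle 7: W1.I2
cycle 8: W0.I3
cycle 9: W1.I3
cycle 10: W1.I4
cycle 11: W1.I5
cycle 12: W0.I4

Answer: 13 cycles, utilization 11/13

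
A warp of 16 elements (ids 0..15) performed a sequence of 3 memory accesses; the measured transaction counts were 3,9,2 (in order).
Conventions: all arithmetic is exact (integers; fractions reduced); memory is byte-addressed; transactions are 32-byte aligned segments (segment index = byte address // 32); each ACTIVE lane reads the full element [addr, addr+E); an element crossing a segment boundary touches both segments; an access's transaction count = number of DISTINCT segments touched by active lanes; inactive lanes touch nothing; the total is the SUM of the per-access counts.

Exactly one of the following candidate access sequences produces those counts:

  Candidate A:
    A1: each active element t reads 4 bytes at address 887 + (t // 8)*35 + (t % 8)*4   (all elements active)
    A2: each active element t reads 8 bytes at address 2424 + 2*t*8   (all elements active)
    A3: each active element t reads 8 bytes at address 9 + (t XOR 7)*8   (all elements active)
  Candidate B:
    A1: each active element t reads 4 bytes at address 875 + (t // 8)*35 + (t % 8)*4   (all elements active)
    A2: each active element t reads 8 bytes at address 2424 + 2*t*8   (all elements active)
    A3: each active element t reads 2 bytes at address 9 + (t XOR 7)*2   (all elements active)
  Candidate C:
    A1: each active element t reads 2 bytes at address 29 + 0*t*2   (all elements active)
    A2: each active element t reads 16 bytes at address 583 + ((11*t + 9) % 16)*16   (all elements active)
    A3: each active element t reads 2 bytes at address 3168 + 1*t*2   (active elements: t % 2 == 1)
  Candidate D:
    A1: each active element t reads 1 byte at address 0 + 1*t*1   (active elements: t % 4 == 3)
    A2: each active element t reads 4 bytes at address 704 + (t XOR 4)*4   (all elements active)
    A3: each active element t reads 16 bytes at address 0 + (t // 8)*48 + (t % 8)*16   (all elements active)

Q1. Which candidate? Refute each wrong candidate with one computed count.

A: A3 gives 5 transactions, not 2
C: A1 gives 1 transaction, not 3
D: A1 gives 1 transaction, not 3
B: all counts match (3,9,2)

Answer: B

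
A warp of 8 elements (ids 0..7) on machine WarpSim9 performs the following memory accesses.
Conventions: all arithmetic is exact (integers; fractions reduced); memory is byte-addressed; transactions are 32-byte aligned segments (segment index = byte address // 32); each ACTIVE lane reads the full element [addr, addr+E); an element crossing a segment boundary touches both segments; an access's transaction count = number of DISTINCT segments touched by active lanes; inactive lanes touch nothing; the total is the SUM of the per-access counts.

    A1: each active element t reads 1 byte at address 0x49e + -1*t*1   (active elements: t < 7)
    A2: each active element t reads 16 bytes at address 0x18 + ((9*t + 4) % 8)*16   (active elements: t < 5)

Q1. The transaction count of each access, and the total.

A1: 1 transaction
A2: 5 transactions

Answer: 1,5; total 6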